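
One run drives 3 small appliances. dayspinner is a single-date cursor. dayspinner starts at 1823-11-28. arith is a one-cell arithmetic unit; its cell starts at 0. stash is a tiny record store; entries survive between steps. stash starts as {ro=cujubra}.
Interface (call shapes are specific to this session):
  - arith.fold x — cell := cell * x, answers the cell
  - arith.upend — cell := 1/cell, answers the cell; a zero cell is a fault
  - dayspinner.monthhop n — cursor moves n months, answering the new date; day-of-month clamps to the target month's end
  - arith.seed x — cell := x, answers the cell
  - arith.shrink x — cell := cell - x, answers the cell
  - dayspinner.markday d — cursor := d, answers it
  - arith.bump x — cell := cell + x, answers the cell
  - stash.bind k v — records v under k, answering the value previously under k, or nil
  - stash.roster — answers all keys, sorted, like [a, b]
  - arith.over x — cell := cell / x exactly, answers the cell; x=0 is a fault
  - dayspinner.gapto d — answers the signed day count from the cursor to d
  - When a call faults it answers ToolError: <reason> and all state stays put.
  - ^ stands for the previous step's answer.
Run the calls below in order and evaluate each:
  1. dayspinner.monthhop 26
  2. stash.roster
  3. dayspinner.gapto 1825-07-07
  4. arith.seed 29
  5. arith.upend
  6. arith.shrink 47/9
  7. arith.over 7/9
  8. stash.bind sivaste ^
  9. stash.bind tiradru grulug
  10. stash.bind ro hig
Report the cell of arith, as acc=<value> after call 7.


Answer: acc=-1354/203

Derivation:
I run dayspinner.monthhop with n=26, and see 1826-01-28.
Now I run stash.roster(), and see [ro].
I try dayspinner.gapto with d=1825-07-07, and see -205.
Now I run arith.seed with x=29, and get 29.
Using arith.upend(), which returns 1/29.
Next I call arith.shrink with x=47/9: -1354/261.
Calling arith.over with x=7/9, which returns -1354/203.
I try stash.bind with k=sivaste, v=^, yielding nil.
I call stash.bind with k=tiradru, v=grulug, which returns nil.
Invoking stash.bind with k=ro, v=hig, — result: cujubra.


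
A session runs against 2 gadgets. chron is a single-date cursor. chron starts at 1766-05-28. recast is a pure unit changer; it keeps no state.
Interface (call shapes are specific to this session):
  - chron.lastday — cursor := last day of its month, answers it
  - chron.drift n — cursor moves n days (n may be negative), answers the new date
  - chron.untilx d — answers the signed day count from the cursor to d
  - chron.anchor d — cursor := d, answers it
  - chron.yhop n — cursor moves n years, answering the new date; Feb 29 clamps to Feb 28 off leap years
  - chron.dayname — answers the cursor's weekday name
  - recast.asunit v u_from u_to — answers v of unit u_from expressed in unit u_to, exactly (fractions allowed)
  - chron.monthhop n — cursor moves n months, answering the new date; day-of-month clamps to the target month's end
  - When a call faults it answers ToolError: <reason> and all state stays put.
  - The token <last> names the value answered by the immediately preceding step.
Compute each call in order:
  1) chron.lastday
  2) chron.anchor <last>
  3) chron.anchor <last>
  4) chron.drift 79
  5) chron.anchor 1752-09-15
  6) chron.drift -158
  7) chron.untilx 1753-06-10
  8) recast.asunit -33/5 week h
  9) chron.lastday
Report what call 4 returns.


Act: chron.lastday[]
Obs: 1766-05-31
Act: chron.anchor[<last>]
Obs: 1766-05-31
Act: chron.anchor[<last>]
Obs: 1766-05-31
Act: chron.drift[79]
Obs: 1766-08-18
Act: chron.anchor[1752-09-15]
Obs: 1752-09-15
Act: chron.drift[-158]
Obs: 1752-04-10
Act: chron.untilx[1753-06-10]
Obs: 426
Act: recast.asunit[-33/5; week; h]
Obs: -5544/5
Act: chron.lastday[]
Obs: 1752-04-30

Answer: 1766-08-18


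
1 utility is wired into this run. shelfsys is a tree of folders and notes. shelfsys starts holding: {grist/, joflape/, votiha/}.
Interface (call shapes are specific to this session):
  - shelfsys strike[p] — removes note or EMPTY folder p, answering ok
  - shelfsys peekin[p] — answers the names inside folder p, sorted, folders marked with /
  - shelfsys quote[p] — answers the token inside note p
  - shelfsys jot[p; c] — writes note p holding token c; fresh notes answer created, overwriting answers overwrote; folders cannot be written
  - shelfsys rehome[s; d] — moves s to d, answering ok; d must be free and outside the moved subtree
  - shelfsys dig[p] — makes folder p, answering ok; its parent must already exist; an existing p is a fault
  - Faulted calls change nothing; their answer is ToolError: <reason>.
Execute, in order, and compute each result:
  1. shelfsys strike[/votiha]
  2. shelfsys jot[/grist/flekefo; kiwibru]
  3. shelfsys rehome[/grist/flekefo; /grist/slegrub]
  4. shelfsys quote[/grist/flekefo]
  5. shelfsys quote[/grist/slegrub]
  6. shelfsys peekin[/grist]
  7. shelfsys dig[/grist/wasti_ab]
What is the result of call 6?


Answer: [slegrub]

Derivation:
·→ shelfsys strike(p→/votiha)
·← ok
·→ shelfsys jot(p→/grist/flekefo, c→kiwibru)
·← created
·→ shelfsys rehome(s→/grist/flekefo, d→/grist/slegrub)
·← ok
·→ shelfsys quote(p→/grist/flekefo)
·← ToolError: not found
·→ shelfsys quote(p→/grist/slegrub)
·← kiwibru
·→ shelfsys peekin(p→/grist)
·← [slegrub]
·→ shelfsys dig(p→/grist/wasti_ab)
·← ok


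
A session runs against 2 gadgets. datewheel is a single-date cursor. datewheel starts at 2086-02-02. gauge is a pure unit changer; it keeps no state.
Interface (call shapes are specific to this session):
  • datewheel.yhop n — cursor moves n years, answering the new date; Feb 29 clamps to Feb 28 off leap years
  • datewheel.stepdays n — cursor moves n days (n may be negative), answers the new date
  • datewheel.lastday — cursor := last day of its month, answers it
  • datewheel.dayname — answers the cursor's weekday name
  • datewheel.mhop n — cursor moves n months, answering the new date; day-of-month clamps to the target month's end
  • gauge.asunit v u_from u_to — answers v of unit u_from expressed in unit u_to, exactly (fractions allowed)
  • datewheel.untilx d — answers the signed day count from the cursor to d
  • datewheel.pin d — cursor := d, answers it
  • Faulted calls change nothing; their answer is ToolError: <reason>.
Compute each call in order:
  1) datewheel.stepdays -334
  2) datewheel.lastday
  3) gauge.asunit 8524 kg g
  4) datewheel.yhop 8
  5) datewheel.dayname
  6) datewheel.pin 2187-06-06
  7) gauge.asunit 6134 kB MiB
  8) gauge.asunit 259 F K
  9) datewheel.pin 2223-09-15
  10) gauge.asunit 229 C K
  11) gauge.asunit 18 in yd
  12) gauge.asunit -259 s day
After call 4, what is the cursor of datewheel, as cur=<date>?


>>> datewheel.stepdays n→-334
[out] 2085-03-05
>>> datewheel.lastday
[out] 2085-03-31
>>> gauge.asunit v→8524 u_from→kg u_to→g
[out] 8524000
>>> datewheel.yhop n→8
[out] 2093-03-31
>>> datewheel.dayname
[out] Tuesday
>>> datewheel.pin d→2187-06-06
[out] 2187-06-06
>>> gauge.asunit v→6134 u_from→kB u_to→MiB
[out] 383375/65536
>>> gauge.asunit v→259 u_from→F u_to→K
[out] 71867/180
>>> datewheel.pin d→2223-09-15
[out] 2223-09-15
>>> gauge.asunit v→229 u_from→C u_to→K
[out] 10043/20
>>> gauge.asunit v→18 u_from→in u_to→yd
[out] 1/2
>>> gauge.asunit v→-259 u_from→s u_to→day
[out] -259/86400

Answer: cur=2093-03-31


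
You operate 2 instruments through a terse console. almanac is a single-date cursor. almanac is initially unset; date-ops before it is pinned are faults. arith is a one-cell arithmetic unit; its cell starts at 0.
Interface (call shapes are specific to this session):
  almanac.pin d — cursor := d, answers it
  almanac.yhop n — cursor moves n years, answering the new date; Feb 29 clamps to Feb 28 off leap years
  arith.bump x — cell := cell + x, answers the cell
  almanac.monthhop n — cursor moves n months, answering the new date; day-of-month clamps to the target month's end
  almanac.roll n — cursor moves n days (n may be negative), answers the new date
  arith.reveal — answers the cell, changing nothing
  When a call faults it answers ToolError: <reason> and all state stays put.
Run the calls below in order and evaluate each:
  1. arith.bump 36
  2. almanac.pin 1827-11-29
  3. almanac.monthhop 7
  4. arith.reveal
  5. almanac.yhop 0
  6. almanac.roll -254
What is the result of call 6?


Answer: 1827-10-19

Derivation:
Do: arith.bump[x='36']
See: 36
Do: almanac.pin[d='1827-11-29']
See: 1827-11-29
Do: almanac.monthhop[n='7']
See: 1828-06-29
Do: arith.reveal[]
See: 36
Do: almanac.yhop[n='0']
See: 1828-06-29
Do: almanac.roll[n='-254']
See: 1827-10-19


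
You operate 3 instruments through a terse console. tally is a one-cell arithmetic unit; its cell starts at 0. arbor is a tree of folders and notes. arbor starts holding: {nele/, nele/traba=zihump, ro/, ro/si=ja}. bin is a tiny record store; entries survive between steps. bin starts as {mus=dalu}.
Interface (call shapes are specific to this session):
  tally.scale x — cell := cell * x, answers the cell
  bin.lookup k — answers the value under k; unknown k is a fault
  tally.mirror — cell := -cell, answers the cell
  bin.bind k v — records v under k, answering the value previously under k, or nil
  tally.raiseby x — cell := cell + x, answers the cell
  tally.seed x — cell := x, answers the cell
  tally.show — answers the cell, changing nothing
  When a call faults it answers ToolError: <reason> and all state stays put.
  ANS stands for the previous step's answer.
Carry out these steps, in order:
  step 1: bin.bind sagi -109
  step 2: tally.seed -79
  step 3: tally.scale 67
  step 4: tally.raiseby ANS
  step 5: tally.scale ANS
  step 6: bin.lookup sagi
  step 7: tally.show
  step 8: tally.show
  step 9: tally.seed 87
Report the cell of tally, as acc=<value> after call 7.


Answer: acc=112063396

Derivation:
Calling bin.bind with k='sagi', v='-109', yielding nil.
Invoking tally.seed with x='-79', giving -79.
I use tally.scale with x='67', which returns -5293.
I use tally.raiseby with x='ANS', which returns -10586.
I run tally.scale with x='ANS', giving 112063396.
I invoke bin.lookup with k='sagi', which returns -109.
Next I call tally.show(), → 112063396.
Using tally.show: 112063396.
I use tally.seed with x='87', which returns 87.


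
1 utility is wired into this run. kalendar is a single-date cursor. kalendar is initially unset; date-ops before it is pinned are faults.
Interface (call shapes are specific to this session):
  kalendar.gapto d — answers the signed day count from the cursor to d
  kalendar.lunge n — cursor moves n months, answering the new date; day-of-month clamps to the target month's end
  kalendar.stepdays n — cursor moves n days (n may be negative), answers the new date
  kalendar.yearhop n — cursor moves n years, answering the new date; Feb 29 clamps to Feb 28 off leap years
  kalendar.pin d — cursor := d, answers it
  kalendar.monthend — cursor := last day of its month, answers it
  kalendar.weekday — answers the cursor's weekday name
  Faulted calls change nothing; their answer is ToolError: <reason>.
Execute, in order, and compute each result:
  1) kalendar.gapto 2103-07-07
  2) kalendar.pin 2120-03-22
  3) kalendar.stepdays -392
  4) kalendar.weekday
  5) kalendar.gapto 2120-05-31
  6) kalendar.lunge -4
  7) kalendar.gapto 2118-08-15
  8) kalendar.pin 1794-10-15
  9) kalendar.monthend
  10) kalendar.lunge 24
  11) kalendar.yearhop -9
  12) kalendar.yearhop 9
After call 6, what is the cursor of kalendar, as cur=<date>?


Answer: cur=2118-10-24

Derivation:
$ kalendar.gapto 2103-07-07
[out] ToolError: no date set
$ kalendar.pin 2120-03-22
[out] 2120-03-22
$ kalendar.stepdays -392
[out] 2119-02-24
$ kalendar.weekday
[out] Friday
$ kalendar.gapto 2120-05-31
[out] 462
$ kalendar.lunge -4
[out] 2118-10-24
$ kalendar.gapto 2118-08-15
[out] -70
$ kalendar.pin 1794-10-15
[out] 1794-10-15
$ kalendar.monthend
[out] 1794-10-31
$ kalendar.lunge 24
[out] 1796-10-31
$ kalendar.yearhop -9
[out] 1787-10-31
$ kalendar.yearhop 9
[out] 1796-10-31


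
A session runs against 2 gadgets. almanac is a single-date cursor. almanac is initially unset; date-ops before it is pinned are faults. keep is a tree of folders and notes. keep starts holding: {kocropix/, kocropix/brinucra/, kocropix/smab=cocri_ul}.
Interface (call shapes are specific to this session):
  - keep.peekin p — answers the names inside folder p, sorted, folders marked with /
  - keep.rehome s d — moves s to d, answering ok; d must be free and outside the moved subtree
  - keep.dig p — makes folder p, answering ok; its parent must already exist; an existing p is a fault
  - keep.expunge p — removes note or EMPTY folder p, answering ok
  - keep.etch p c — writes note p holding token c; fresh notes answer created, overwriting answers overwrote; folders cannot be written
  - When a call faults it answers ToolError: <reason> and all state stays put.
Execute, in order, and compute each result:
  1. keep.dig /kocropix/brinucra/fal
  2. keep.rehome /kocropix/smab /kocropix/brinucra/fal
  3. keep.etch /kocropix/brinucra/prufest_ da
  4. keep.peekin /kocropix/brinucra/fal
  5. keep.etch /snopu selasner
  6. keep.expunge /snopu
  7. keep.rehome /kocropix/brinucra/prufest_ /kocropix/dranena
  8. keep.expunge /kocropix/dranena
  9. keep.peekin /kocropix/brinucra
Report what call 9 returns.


·→ dig(p=/kocropix/brinucra/fal)
·← ok
·→ rehome(s=/kocropix/smab, d=/kocropix/brinucra/fal)
·← ToolError: exists
·→ etch(p=/kocropix/brinucra/prufest_, c=da)
·← created
·→ peekin(p=/kocropix/brinucra/fal)
·← []
·→ etch(p=/snopu, c=selasner)
·← created
·→ expunge(p=/snopu)
·← ok
·→ rehome(s=/kocropix/brinucra/prufest_, d=/kocropix/dranena)
·← ok
·→ expunge(p=/kocropix/dranena)
·← ok
·→ peekin(p=/kocropix/brinucra)
·← [fal/]

Answer: [fal/]


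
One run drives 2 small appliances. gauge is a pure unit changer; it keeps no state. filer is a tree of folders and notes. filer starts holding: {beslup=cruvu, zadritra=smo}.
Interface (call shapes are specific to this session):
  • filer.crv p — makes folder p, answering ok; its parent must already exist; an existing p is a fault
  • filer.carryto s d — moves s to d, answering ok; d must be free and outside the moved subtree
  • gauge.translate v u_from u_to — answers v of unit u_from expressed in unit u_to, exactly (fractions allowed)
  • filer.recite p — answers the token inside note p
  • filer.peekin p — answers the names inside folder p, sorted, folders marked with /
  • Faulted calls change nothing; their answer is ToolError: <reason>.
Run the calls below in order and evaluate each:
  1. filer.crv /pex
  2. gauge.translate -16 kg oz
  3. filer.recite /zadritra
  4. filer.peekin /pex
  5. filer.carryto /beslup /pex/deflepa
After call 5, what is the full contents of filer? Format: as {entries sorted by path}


-- filer.crv(/pex) -> ok
-- gauge.translate(-16, kg, oz) -> -25600000000/45359237
-- filer.recite(/zadritra) -> smo
-- filer.peekin(/pex) -> []
-- filer.carryto(/beslup, /pex/deflepa) -> ok

Answer: {pex/, pex/deflepa=cruvu, zadritra=smo}


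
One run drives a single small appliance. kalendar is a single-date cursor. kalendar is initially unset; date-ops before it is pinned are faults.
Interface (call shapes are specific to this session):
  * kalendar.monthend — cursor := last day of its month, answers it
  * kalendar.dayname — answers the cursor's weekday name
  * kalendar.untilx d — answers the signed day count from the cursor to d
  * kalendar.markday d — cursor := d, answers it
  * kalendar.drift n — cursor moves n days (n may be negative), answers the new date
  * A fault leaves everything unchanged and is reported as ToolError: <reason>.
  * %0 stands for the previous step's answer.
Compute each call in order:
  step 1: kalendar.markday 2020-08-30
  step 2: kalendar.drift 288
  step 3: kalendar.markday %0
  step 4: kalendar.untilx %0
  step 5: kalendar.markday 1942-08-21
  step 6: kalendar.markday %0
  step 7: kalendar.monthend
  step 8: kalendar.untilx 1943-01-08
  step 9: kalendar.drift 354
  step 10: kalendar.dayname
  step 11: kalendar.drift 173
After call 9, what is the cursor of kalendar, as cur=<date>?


Answer: cur=1943-08-20

Derivation:
CALL kalendar.markday[d='2020-08-30']
RET  2020-08-30
CALL kalendar.drift[n='288']
RET  2021-06-14
CALL kalendar.markday[d='%0']
RET  2021-06-14
CALL kalendar.untilx[d='%0']
RET  0
CALL kalendar.markday[d='1942-08-21']
RET  1942-08-21
CALL kalendar.markday[d='%0']
RET  1942-08-21
CALL kalendar.monthend[]
RET  1942-08-31
CALL kalendar.untilx[d='1943-01-08']
RET  130
CALL kalendar.drift[n='354']
RET  1943-08-20
CALL kalendar.dayname[]
RET  Friday
CALL kalendar.drift[n='173']
RET  1944-02-09


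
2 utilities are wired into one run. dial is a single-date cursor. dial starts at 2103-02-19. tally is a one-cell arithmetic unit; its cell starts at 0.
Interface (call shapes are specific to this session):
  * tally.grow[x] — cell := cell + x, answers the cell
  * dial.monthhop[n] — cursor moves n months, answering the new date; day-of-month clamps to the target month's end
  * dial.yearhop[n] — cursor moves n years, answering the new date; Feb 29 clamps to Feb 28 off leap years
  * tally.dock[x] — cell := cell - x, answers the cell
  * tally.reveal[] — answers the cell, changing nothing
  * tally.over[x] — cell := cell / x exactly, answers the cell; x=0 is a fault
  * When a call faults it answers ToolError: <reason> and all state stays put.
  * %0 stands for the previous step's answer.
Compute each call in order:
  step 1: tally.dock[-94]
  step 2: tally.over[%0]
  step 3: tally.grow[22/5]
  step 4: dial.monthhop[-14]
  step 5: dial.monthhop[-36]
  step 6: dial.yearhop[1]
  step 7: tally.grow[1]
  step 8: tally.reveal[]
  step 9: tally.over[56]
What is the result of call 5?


Answer: 2098-12-19

Derivation:
Calling tally.dock with -94, yielding 94.
I invoke tally.over with %0, and see 1.
I call tally.grow with 22/5, → 27/5.
I invoke dial.monthhop with -14, giving 2101-12-19.
Then dial.monthhop with -36, — result: 2098-12-19.
Invoking dial.yearhop with 1, giving 2099-12-19.
Now I run tally.grow with 1, and observe 32/5.
Invoking tally.reveal(), — result: 32/5.
I use tally.over with 56, and see 4/35.


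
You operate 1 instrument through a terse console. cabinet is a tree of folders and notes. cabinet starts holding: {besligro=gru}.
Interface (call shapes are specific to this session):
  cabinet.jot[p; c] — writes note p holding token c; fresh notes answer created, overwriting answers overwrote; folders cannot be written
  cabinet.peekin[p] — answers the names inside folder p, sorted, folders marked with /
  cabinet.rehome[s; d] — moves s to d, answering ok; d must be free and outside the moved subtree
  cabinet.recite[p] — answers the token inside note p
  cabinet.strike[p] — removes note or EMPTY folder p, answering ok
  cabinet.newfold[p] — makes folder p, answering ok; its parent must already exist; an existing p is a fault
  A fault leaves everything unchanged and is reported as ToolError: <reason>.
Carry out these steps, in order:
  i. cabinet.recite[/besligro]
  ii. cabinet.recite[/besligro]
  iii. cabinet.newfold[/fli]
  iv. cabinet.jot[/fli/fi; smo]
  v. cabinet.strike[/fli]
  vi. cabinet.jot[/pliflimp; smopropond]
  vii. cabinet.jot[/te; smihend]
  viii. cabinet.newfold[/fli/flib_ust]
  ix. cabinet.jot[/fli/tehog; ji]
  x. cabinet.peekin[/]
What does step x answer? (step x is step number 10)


Answer: [besligro, fli/, pliflimp, te]

Derivation:
>>> recite p: /besligro
  gru
>>> recite p: /besligro
  gru
>>> newfold p: /fli
  ok
>>> jot p: /fli/fi c: smo
  created
>>> strike p: /fli
  ToolError: not empty
>>> jot p: /pliflimp c: smopropond
  created
>>> jot p: /te c: smihend
  created
>>> newfold p: /fli/flib_ust
  ok
>>> jot p: /fli/tehog c: ji
  created
>>> peekin p: /
  [besligro, fli/, pliflimp, te]


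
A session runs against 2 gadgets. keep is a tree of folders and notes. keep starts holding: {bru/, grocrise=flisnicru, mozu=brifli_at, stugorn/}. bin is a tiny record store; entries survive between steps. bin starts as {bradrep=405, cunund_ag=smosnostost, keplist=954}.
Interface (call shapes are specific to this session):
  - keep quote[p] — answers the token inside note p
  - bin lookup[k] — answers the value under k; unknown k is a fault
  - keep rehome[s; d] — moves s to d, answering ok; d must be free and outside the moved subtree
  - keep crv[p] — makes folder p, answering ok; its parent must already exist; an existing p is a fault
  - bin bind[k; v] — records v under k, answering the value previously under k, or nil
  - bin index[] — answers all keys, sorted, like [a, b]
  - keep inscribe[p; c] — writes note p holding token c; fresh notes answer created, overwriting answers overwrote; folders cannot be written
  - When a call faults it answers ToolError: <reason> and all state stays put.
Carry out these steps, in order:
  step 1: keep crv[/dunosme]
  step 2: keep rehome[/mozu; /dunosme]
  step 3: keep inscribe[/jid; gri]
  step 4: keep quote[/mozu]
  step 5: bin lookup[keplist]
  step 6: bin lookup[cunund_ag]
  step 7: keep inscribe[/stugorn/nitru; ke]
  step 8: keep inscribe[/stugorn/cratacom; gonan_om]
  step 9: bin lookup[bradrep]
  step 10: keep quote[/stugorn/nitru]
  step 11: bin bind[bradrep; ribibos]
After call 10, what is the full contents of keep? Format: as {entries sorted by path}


Next I call keep crv passing p→/dunosme, and see ok.
I invoke keep rehome passing s→/mozu, d→/dunosme, which returns ToolError: exists.
I try keep inscribe passing p→/jid, c→gri, and get created.
I run keep quote passing p→/mozu, → brifli_at.
Then bin lookup passing k→keplist, → 954.
Invoking bin lookup passing k→cunund_ag, — result: smosnostost.
I call keep inscribe passing p→/stugorn/nitru, c→ke, giving created.
Calling keep inscribe passing p→/stugorn/cratacom, c→gonan_om, giving created.
I run bin lookup passing k→bradrep, which returns 405.
Calling keep quote passing p→/stugorn/nitru, — result: ke.
I call bin bind passing k→bradrep, v→ribibos, and observe 405.

Answer: {bru/, dunosme/, grocrise=flisnicru, jid=gri, mozu=brifli_at, stugorn/, stugorn/cratacom=gonan_om, stugorn/nitru=ke}


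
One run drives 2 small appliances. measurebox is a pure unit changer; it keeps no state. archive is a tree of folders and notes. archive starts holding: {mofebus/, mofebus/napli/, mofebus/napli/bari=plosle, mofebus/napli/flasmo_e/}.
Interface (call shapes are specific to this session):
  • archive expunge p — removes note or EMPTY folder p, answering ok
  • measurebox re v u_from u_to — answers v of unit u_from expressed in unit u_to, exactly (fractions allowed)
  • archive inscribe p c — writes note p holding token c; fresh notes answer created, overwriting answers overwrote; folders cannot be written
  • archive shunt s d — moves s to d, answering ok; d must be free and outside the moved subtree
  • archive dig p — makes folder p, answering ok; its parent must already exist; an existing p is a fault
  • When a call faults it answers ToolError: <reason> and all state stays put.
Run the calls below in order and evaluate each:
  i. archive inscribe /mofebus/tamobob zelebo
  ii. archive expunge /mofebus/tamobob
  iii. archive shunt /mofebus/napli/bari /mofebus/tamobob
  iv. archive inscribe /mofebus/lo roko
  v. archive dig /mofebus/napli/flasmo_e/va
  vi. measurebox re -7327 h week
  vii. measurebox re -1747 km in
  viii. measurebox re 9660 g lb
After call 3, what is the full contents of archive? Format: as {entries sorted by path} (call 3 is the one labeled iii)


! archive inscribe(p: /mofebus/tamobob, c: zelebo) : created
! archive expunge(p: /mofebus/tamobob) : ok
! archive shunt(s: /mofebus/napli/bari, d: /mofebus/tamobob) : ok
! archive inscribe(p: /mofebus/lo, c: roko) : created
! archive dig(p: /mofebus/napli/flasmo_e/va) : ok
! measurebox re(v: -7327, u_from: h, u_to: week) : -7327/168
! measurebox re(v: -1747, u_from: km, u_to: in) : -8735000000/127
! measurebox re(v: 9660, u_from: g, u_to: lb) : 138000000/6479891

Answer: {mofebus/, mofebus/napli/, mofebus/napli/flasmo_e/, mofebus/tamobob=plosle}


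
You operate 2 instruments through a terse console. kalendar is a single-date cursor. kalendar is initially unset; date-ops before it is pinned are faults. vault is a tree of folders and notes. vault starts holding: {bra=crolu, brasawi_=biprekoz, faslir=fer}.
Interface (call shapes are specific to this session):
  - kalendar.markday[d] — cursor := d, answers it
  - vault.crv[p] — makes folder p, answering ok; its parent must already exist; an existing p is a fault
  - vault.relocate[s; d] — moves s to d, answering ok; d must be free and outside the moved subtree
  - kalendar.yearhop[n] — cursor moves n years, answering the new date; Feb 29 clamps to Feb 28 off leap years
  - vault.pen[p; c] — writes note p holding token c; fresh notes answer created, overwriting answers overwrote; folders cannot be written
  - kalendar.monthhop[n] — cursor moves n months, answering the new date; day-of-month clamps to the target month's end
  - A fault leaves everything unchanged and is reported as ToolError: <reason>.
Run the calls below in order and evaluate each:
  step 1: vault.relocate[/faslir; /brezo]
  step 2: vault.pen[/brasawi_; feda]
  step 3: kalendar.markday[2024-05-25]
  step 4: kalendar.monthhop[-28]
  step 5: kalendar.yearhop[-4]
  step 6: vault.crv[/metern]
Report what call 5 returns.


CALL vault.relocate[s→/faslir; d→/brezo]
RET  ok
CALL vault.pen[p→/brasawi_; c→feda]
RET  overwrote
CALL kalendar.markday[d→2024-05-25]
RET  2024-05-25
CALL kalendar.monthhop[n→-28]
RET  2022-01-25
CALL kalendar.yearhop[n→-4]
RET  2018-01-25
CALL vault.crv[p→/metern]
RET  ok

Answer: 2018-01-25


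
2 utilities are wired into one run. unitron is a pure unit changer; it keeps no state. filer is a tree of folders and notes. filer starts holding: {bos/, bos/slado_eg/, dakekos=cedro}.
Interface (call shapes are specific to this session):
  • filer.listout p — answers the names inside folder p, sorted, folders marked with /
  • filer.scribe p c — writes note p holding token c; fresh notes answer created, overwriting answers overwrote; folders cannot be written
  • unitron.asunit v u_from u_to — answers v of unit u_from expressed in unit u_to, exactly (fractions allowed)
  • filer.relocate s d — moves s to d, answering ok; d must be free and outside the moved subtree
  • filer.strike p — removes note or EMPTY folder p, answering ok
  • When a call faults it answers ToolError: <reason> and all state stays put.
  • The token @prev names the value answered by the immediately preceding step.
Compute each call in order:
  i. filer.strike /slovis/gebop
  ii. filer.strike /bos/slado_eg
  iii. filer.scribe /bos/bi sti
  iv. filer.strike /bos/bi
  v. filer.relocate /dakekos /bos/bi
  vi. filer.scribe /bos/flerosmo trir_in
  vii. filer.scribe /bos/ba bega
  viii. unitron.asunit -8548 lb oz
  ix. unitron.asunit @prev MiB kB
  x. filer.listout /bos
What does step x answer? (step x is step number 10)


Answer: [ba, bi, flerosmo]

Derivation:
·→ filer.strike(p: /slovis/gebop)
·← ToolError: not found
·→ filer.strike(p: /bos/slado_eg)
·← ok
·→ filer.scribe(p: /bos/bi, c: sti)
·← created
·→ filer.strike(p: /bos/bi)
·← ok
·→ filer.relocate(s: /dakekos, d: /bos/bi)
·← ok
·→ filer.scribe(p: /bos/flerosmo, c: trir_in)
·← created
·→ filer.scribe(p: /bos/ba, c: bega)
·← created
·→ unitron.asunit(v: -8548, u_from: lb, u_to: oz)
·← -136768
·→ unitron.asunit(v: @prev, u_from: MiB, u_to: kB)
·← -17926455296/125
·→ filer.listout(p: /bos)
·← [ba, bi, flerosmo]


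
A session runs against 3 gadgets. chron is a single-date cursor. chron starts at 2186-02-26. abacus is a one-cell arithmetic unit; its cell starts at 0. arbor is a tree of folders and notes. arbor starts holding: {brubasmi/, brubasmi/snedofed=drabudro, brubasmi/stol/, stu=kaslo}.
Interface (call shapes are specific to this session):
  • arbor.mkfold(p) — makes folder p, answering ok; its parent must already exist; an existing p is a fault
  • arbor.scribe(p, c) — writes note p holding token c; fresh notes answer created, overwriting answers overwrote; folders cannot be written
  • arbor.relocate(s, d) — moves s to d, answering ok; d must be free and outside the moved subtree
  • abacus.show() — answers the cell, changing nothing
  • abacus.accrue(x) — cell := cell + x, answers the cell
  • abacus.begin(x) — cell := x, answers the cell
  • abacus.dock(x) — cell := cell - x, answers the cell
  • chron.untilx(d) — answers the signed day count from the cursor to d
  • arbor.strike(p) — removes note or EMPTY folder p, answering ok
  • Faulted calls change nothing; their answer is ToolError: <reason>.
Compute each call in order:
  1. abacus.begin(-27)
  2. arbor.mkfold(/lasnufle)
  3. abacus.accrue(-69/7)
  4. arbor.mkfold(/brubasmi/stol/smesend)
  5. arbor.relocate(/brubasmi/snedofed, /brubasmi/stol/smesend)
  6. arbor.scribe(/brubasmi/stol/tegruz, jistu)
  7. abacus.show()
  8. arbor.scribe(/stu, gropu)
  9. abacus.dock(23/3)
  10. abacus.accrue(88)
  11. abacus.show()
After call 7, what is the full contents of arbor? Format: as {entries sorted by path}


-- abacus.begin(x: -27) => -27
-- arbor.mkfold(p: /lasnufle) => ok
-- abacus.accrue(x: -69/7) => -258/7
-- arbor.mkfold(p: /brubasmi/stol/smesend) => ok
-- arbor.relocate(s: /brubasmi/snedofed, d: /brubasmi/stol/smesend) => ToolError: exists
-- arbor.scribe(p: /brubasmi/stol/tegruz, c: jistu) => created
-- abacus.show() => -258/7
-- arbor.scribe(p: /stu, c: gropu) => overwrote
-- abacus.dock(x: 23/3) => -935/21
-- abacus.accrue(x: 88) => 913/21
-- abacus.show() => 913/21

Answer: {brubasmi/, brubasmi/snedofed=drabudro, brubasmi/stol/, brubasmi/stol/smesend/, brubasmi/stol/tegruz=jistu, lasnufle/, stu=kaslo}


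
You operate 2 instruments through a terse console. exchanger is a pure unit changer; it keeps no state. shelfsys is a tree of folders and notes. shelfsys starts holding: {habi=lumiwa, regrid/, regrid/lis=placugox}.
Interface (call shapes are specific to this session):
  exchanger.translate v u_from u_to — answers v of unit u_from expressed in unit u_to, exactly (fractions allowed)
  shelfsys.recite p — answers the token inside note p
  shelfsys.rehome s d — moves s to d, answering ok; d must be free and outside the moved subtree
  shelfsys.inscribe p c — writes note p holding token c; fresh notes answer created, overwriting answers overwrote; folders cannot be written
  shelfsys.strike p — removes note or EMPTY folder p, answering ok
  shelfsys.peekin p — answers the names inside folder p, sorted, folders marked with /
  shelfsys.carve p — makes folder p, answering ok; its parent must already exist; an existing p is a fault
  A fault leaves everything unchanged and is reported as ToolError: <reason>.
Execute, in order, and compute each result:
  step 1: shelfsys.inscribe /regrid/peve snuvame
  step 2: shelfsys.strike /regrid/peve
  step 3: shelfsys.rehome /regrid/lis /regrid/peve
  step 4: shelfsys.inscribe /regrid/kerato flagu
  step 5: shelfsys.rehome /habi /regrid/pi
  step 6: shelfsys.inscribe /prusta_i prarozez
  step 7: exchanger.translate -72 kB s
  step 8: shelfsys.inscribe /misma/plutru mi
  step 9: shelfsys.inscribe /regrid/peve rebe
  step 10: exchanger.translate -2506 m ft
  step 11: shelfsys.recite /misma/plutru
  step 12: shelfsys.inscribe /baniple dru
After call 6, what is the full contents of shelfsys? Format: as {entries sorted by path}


Answer: {prusta_i=prarozez, regrid/, regrid/kerato=flagu, regrid/peve=placugox, regrid/pi=lumiwa}

Derivation:
$ shelfsys.inscribe p: /regrid/peve c: snuvame
  created
$ shelfsys.strike p: /regrid/peve
  ok
$ shelfsys.rehome s: /regrid/lis d: /regrid/peve
  ok
$ shelfsys.inscribe p: /regrid/kerato c: flagu
  created
$ shelfsys.rehome s: /habi d: /regrid/pi
  ok
$ shelfsys.inscribe p: /prusta_i c: prarozez
  created
$ exchanger.translate v: -72 u_from: kB u_to: s
  ToolError: incompatible units
$ shelfsys.inscribe p: /misma/plutru c: mi
  ToolError: no parent
$ shelfsys.inscribe p: /regrid/peve c: rebe
  overwrote
$ exchanger.translate v: -2506 u_from: m u_to: ft
  -3132500/381
$ shelfsys.recite p: /misma/plutru
  ToolError: not found
$ shelfsys.inscribe p: /baniple c: dru
  created


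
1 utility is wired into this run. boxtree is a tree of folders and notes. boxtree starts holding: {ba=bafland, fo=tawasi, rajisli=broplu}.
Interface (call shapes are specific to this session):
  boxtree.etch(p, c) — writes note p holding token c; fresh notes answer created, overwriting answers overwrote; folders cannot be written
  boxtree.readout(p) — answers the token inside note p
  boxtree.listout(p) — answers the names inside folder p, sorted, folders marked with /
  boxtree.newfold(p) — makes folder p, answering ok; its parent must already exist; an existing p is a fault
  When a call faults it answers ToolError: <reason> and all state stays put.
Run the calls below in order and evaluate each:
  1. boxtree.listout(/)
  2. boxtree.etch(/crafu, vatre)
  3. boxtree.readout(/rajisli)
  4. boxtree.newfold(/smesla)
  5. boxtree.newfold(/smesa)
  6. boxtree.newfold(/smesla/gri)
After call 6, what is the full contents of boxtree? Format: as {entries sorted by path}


Answer: {ba=bafland, crafu=vatre, fo=tawasi, rajisli=broplu, smesa/, smesla/, smesla/gri/}

Derivation:
# boxtree.listout(p=/) : [ba, fo, rajisli]
# boxtree.etch(p=/crafu, c=vatre) : created
# boxtree.readout(p=/rajisli) : broplu
# boxtree.newfold(p=/smesla) : ok
# boxtree.newfold(p=/smesa) : ok
# boxtree.newfold(p=/smesla/gri) : ok


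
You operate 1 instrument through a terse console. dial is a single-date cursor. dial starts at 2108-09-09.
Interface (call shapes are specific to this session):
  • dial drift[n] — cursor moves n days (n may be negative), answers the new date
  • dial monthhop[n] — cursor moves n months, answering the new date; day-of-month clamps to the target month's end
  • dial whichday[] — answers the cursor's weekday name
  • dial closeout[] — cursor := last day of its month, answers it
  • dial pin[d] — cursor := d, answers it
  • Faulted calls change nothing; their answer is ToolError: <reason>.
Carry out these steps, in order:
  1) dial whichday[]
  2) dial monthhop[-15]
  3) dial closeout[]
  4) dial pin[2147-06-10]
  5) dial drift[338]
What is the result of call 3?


Answer: 2107-06-30

Derivation:
-- dial whichday() => Sunday
-- dial monthhop(n→-15) => 2107-06-09
-- dial closeout() => 2107-06-30
-- dial pin(d→2147-06-10) => 2147-06-10
-- dial drift(n→338) => 2148-05-13


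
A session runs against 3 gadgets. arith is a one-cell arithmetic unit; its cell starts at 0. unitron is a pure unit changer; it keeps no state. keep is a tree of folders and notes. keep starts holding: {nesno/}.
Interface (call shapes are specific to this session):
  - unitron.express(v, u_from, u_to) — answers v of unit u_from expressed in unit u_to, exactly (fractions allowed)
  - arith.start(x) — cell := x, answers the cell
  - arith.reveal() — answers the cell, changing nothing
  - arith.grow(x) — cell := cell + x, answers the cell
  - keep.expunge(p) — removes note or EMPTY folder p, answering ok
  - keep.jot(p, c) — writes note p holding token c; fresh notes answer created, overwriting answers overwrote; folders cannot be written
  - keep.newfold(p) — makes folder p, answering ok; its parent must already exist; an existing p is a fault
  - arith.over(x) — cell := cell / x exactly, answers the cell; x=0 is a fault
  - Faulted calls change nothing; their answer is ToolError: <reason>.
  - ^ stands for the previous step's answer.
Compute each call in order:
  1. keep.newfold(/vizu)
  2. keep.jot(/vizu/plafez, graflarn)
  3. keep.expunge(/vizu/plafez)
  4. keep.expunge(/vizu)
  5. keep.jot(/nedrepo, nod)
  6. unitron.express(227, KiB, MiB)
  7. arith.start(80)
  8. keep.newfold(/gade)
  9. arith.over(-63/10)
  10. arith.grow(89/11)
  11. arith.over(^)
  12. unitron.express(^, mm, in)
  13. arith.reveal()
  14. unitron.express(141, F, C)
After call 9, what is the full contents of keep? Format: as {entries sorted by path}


>> keep.newfold(p→/vizu)
<< ok
>> keep.jot(p→/vizu/plafez, c→graflarn)
<< created
>> keep.expunge(p→/vizu/plafez)
<< ok
>> keep.expunge(p→/vizu)
<< ok
>> keep.jot(p→/nedrepo, c→nod)
<< created
>> unitron.express(v→227, u_from→KiB, u_to→MiB)
<< 227/1024
>> arith.start(x→80)
<< 80
>> keep.newfold(p→/gade)
<< ok
>> arith.over(x→-63/10)
<< -800/63
>> arith.grow(x→89/11)
<< -3193/693
>> arith.over(x→^)
<< 1
>> unitron.express(v→^, u_from→mm, u_to→in)
<< 5/127
>> arith.reveal()
<< 1
>> unitron.express(v→141, u_from→F, u_to→C)
<< 545/9

Answer: {gade/, nedrepo=nod, nesno/}


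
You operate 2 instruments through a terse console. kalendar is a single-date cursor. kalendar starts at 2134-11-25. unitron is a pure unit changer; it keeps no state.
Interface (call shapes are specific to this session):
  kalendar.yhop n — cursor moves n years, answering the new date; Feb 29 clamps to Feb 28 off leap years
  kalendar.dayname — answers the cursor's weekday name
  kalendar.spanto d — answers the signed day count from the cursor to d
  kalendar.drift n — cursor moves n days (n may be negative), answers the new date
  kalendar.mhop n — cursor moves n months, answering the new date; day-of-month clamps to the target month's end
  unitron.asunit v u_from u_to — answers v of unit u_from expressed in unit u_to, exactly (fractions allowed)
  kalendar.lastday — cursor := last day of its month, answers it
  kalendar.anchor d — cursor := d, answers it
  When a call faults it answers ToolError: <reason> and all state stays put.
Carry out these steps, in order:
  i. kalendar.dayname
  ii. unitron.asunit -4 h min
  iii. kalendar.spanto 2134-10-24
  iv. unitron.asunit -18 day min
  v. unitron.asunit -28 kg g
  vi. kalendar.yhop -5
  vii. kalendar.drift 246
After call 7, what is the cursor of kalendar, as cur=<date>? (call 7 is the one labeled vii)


Answer: cur=2130-07-29

Derivation:
! 1. kalendar.dayname() == Thursday
! 2. unitron.asunit(-4, h, min) == -240
! 3. kalendar.spanto(2134-10-24) == -32
! 4. unitron.asunit(-18, day, min) == -25920
! 5. unitron.asunit(-28, kg, g) == -28000
! 6. kalendar.yhop(-5) == 2129-11-25
! 7. kalendar.drift(246) == 2130-07-29


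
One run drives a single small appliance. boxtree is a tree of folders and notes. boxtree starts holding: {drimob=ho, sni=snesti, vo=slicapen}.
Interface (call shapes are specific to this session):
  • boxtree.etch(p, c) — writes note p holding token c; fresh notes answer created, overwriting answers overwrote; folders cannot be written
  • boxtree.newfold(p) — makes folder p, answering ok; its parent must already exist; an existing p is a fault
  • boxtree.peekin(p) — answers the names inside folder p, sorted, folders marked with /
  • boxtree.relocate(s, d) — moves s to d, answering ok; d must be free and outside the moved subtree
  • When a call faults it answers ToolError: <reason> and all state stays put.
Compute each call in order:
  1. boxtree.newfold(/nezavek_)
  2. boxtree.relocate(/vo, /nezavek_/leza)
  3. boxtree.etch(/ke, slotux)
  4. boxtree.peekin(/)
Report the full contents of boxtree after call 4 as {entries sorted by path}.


Answer: {drimob=ho, ke=slotux, nezavek_/, nezavek_/leza=slicapen, sni=snesti}

Derivation:
·→ newfold(p→/nezavek_)
·← ok
·→ relocate(s→/vo, d→/nezavek_/leza)
·← ok
·→ etch(p→/ke, c→slotux)
·← created
·→ peekin(p→/)
·← [drimob, ke, nezavek_/, sni]


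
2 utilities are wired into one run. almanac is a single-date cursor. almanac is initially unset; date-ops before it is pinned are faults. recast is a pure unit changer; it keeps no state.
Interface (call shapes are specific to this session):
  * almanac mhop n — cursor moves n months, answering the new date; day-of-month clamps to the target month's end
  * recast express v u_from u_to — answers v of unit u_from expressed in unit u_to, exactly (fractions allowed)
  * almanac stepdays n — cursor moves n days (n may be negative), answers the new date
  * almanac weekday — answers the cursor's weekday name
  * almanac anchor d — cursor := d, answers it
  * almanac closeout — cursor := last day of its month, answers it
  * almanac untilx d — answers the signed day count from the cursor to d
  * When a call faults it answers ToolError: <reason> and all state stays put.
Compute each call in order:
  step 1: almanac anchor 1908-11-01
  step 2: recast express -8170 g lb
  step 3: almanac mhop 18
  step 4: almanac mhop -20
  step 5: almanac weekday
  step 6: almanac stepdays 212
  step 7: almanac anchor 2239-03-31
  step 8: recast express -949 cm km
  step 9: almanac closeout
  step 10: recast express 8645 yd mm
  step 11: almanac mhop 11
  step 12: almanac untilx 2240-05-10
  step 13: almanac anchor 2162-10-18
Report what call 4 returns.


Answer: 1908-09-01

Derivation:
Next I call almanac anchor passing d: 1908-11-01, and see 1908-11-01.
Next I call recast express passing v: -8170, u_from: g, u_to: lb, and get -817000000/45359237.
I use almanac mhop passing n: 18: 1910-05-01.
Then almanac mhop passing n: -20, → 1908-09-01.
I call almanac weekday(): Tuesday.
I try almanac stepdays passing n: 212, giving 1909-04-01.
I call almanac anchor passing d: 2239-03-31, and see 2239-03-31.
Now I run recast express passing v: -949, u_from: cm, u_to: km, — result: -949/100000.
Invoking almanac closeout(), and observe 2239-03-31.
Now I run recast express passing v: 8645, u_from: yd, u_to: mm, and get 7904988.
Next I call almanac mhop passing n: 11, → 2240-02-29.
Next I call almanac untilx passing d: 2240-05-10, and see 71.
I invoke almanac anchor passing d: 2162-10-18, and see 2162-10-18.
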